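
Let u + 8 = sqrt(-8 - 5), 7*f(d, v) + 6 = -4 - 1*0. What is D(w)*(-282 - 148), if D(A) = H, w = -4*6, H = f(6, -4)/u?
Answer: -34400/539 - 4300*I*sqrt(13)/539 ≈ -63.822 - 28.764*I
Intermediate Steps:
f(d, v) = -10/7 (f(d, v) = -6/7 + (-4 - 1*0)/7 = -6/7 + (-4 + 0)/7 = -6/7 + (1/7)*(-4) = -6/7 - 4/7 = -10/7)
u = -8 + I*sqrt(13) (u = -8 + sqrt(-8 - 5) = -8 + sqrt(-13) = -8 + I*sqrt(13) ≈ -8.0 + 3.6056*I)
H = -10/(7*(-8 + I*sqrt(13))) ≈ 0.14842 + 0.066893*I
w = -24
D(A) = 80/539 + 10*I*sqrt(13)/539
D(w)*(-282 - 148) = (80/539 + 10*I*sqrt(13)/539)*(-282 - 148) = (80/539 + 10*I*sqrt(13)/539)*(-430) = -34400/539 - 4300*I*sqrt(13)/539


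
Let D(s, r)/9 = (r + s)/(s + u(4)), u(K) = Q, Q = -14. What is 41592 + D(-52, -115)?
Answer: 915525/22 ≈ 41615.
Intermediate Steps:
u(K) = -14
D(s, r) = 9*(r + s)/(-14 + s) (D(s, r) = 9*((r + s)/(s - 14)) = 9*((r + s)/(-14 + s)) = 9*(r + s)/(-14 + s))
41592 + D(-52, -115) = 41592 + 9*(-115 - 52)/(-14 - 52) = 41592 + 9*(-167)/(-66) = 41592 + 9*(-1/66)*(-167) = 41592 + 501/22 = 915525/22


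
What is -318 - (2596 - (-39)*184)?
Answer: -10090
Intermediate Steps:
-318 - (2596 - (-39)*184) = -318 - (2596 - 1*(-7176)) = -318 - (2596 + 7176) = -318 - 1*9772 = -318 - 9772 = -10090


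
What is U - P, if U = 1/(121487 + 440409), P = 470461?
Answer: -264350154055/561896 ≈ -4.7046e+5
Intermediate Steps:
U = 1/561896 ≈ 1.7797e-6
U - P = 1/561896 - 1*470461 = 1/561896 - 470461 = -264350154055/561896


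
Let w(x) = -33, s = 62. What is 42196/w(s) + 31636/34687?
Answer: -132964424/104061 ≈ -1277.8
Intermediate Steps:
42196/w(s) + 31636/34687 = 42196/(-33) + 31636/34687 = 42196*(-1/33) + 31636*(1/34687) = -3836/3 + 31636/34687 = -132964424/104061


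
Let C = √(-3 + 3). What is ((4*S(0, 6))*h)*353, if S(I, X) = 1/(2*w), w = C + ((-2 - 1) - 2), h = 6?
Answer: -4236/5 ≈ -847.20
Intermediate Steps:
C = 0 (C = √0 = 0)
w = -5 (w = 0 + ((-2 - 1) - 2) = 0 + (-3 - 2) = 0 - 5 = -5)
S(I, X) = -⅒ (S(I, X) = 1/(2*(-5)) = 1/(-10) = -⅒)
((4*S(0, 6))*h)*353 = ((4*(-⅒))*6)*353 = -⅖*6*353 = -12/5*353 = -4236/5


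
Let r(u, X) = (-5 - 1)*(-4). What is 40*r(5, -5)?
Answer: 960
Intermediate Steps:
r(u, X) = 24 (r(u, X) = -6*(-4) = 24)
40*r(5, -5) = 40*24 = 960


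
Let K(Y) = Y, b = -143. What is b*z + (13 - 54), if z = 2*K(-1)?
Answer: 245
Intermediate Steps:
z = -2 (z = 2*(-1) = -2)
b*z + (13 - 54) = -143*(-2) + (13 - 54) = 286 - 41 = 245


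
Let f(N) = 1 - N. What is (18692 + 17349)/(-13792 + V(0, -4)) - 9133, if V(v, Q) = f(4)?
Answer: -126025776/13795 ≈ -9135.6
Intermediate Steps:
V(v, Q) = -3 (V(v, Q) = 1 - 1*4 = 1 - 4 = -3)
(18692 + 17349)/(-13792 + V(0, -4)) - 9133 = (18692 + 17349)/(-13792 - 3) - 9133 = 36041/(-13795) - 9133 = 36041*(-1/13795) - 9133 = -36041/13795 - 9133 = -126025776/13795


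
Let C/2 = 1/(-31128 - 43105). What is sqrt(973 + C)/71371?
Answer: sqrt(5361753606731)/5298083443 ≈ 0.00043705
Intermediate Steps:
C = -2/74233 (C = 2/(-31128 - 43105) = 2/(-74233) = 2*(-1/74233) = -2/74233 ≈ -2.6942e-5)
sqrt(973 + C)/71371 = sqrt(973 - 2/74233)/71371 = sqrt(72228707/74233)*(1/71371) = (sqrt(5361753606731)/74233)*(1/71371) = sqrt(5361753606731)/5298083443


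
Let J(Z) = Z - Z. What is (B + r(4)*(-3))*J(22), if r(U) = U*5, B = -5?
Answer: 0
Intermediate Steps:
r(U) = 5*U
J(Z) = 0
(B + r(4)*(-3))*J(22) = (-5 + (5*4)*(-3))*0 = (-5 + 20*(-3))*0 = (-5 - 60)*0 = -65*0 = 0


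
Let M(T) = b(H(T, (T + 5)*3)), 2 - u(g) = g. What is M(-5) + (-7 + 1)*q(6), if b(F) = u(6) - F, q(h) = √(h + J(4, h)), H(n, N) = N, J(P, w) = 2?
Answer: -4 - 12*√2 ≈ -20.971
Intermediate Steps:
u(g) = 2 - g
q(h) = √(2 + h) (q(h) = √(h + 2) = √(2 + h))
b(F) = -4 - F (b(F) = (2 - 1*6) - F = (2 - 6) - F = -4 - F)
M(T) = -19 - 3*T (M(T) = -4 - (T + 5)*3 = -4 - (5 + T)*3 = -4 - (15 + 3*T) = -4 + (-15 - 3*T) = -19 - 3*T)
M(-5) + (-7 + 1)*q(6) = (-19 - 3*(-5)) + (-7 + 1)*√(2 + 6) = (-19 + 15) - 12*√2 = -4 - 12*√2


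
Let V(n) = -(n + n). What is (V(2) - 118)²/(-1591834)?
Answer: -7442/795917 ≈ -0.0093502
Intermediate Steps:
V(n) = -2*n
(V(2) - 118)²/(-1591834) = (-2*2 - 118)²/(-1591834) = (-4 - 118)²*(-1/1591834) = (-122)²*(-1/1591834) = 14884*(-1/1591834) = -7442/795917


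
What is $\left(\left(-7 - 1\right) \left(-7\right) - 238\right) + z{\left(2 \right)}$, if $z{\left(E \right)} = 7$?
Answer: $-175$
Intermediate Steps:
$\left(\left(-7 - 1\right) \left(-7\right) - 238\right) + z{\left(2 \right)} = \left(\left(-7 - 1\right) \left(-7\right) - 238\right) + 7 = \left(\left(-8\right) \left(-7\right) - 238\right) + 7 = \left(56 - 238\right) + 7 = -182 + 7 = -175$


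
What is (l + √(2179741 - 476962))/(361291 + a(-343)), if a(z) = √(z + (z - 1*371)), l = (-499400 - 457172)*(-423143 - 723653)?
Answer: (1096992943312 + √1702779)/(361291 + I*√1057) ≈ 3.0363e+6 - 273.23*I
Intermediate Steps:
l = 1096992943312 (l = -956572*(-1146796) = 1096992943312)
a(z) = √(-371 + 2*z) (a(z) = √(z + (z - 371)) = √(z + (-371 + z)) = √(-371 + 2*z))
(l + √(2179741 - 476962))/(361291 + a(-343)) = (1096992943312 + √(2179741 - 476962))/(361291 + √(-371 + 2*(-343))) = (1096992943312 + √1702779)/(361291 + √(-371 - 686)) = (1096992943312 + √1702779)/(361291 + √(-1057)) = (1096992943312 + √1702779)/(361291 + I*√1057)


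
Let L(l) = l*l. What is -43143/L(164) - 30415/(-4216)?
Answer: 79518869/14174192 ≈ 5.6101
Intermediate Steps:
L(l) = l²
-43143/L(164) - 30415/(-4216) = -43143/(164²) - 30415/(-4216) = -43143/26896 - 30415*(-1/4216) = -43143*1/26896 + 30415/4216 = -43143/26896 + 30415/4216 = 79518869/14174192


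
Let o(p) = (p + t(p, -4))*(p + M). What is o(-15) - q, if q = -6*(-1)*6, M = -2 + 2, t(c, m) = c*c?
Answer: -3186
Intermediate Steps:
t(c, m) = c²
M = 0
q = 36 (q = 6*6 = 36)
o(p) = p*(p + p²) (o(p) = (p + p²)*(p + 0) = (p + p²)*p = p*(p + p²))
o(-15) - q = (-15)²*(1 - 15) - 1*36 = 225*(-14) - 36 = -3150 - 36 = -3186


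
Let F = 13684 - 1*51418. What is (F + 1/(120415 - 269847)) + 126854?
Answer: 13317379839/149432 ≈ 89120.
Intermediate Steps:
F = -37734 (F = 13684 - 51418 = -37734)
(F + 1/(120415 - 269847)) + 126854 = (-37734 + 1/(120415 - 269847)) + 126854 = (-37734 + 1/(-149432)) + 126854 = (-37734 - 1/149432) + 126854 = -5638667089/149432 + 126854 = 13317379839/149432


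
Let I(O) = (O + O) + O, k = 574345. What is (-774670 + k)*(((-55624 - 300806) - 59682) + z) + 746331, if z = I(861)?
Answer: 82840943256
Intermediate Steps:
I(O) = 3*O (I(O) = 2*O + O = 3*O)
z = 2583 (z = 3*861 = 2583)
(-774670 + k)*(((-55624 - 300806) - 59682) + z) + 746331 = (-774670 + 574345)*(((-55624 - 300806) - 59682) + 2583) + 746331 = -200325*((-356430 - 59682) + 2583) + 746331 = -200325*(-416112 + 2583) + 746331 = -200325*(-413529) + 746331 = 82840196925 + 746331 = 82840943256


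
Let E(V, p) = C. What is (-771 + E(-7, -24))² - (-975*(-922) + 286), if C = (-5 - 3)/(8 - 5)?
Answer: -2706083/9 ≈ -3.0068e+5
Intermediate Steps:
C = -8/3 ≈ -2.6667
E(V, p) = -8/3
(-771 + E(-7, -24))² - (-975*(-922) + 286) = (-771 - 8/3)² - (-975*(-922) + 286) = (-2321/3)² - (898950 + 286) = 5387041/9 - 1*899236 = 5387041/9 - 899236 = -2706083/9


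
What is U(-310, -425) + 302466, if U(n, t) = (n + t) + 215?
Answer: 301946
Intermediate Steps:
U(n, t) = 215 + n + t
U(-310, -425) + 302466 = (215 - 310 - 425) + 302466 = -520 + 302466 = 301946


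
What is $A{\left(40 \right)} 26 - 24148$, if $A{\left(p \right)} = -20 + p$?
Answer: $-23628$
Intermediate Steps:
$A{\left(40 \right)} 26 - 24148 = \left(-20 + 40\right) 26 - 24148 = 20 \cdot 26 - 24148 = 520 - 24148 = -23628$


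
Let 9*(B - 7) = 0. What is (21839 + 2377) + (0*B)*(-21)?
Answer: 24216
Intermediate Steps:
B = 7 (B = 7 + (⅑)*0 = 7 + 0 = 7)
(21839 + 2377) + (0*B)*(-21) = (21839 + 2377) + (0*7)*(-21) = 24216 + 0*(-21) = 24216 + 0 = 24216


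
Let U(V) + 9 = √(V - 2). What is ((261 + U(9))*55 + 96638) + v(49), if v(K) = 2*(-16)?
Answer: 110466 + 55*√7 ≈ 1.1061e+5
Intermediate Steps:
v(K) = -32
U(V) = -9 + √(-2 + V) (U(V) = -9 + √(V - 2) = -9 + √(-2 + V))
((261 + U(9))*55 + 96638) + v(49) = ((261 + (-9 + √(-2 + 9)))*55 + 96638) - 32 = ((261 + (-9 + √7))*55 + 96638) - 32 = ((252 + √7)*55 + 96638) - 32 = ((13860 + 55*√7) + 96638) - 32 = (110498 + 55*√7) - 32 = 110466 + 55*√7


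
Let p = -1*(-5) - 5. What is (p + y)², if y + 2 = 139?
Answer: 18769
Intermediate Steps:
y = 137 (y = -2 + 139 = 137)
p = 0 (p = 5 - 5 = 0)
(p + y)² = (0 + 137)² = 137² = 18769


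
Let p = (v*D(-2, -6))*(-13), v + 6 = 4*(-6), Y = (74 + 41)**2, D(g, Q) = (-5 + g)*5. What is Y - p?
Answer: 26875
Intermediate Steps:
D(g, Q) = -25 + 5*g
Y = 13225 (Y = 115**2 = 13225)
v = -30 (v = -6 + 4*(-6) = -6 - 24 = -30)
p = -13650 (p = -30*(-25 + 5*(-2))*(-13) = -30*(-25 - 10)*(-13) = -30*(-35)*(-13) = 1050*(-13) = -13650)
Y - p = 13225 - 1*(-13650) = 13225 + 13650 = 26875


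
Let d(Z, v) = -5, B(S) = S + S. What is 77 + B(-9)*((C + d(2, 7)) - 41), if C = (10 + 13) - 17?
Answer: 797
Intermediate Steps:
B(S) = 2*S
C = 6 (C = 23 - 17 = 6)
77 + B(-9)*((C + d(2, 7)) - 41) = 77 + (2*(-9))*((6 - 5) - 41) = 77 - 18*(1 - 41) = 77 - 18*(-40) = 77 + 720 = 797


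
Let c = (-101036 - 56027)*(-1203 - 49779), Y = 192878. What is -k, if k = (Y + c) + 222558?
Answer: -8007801302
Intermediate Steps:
c = 8007385866 (c = -157063*(-50982) = 8007385866)
k = 8007801302 (k = (192878 + 8007385866) + 222558 = 8007578744 + 222558 = 8007801302)
-k = -1*8007801302 = -8007801302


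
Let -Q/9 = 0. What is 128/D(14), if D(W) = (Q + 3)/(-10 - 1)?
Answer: -1408/3 ≈ -469.33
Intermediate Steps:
Q = 0 (Q = -9*0 = 0)
D(W) = -3/11 (D(W) = (0 + 3)/(-10 - 1) = 3/(-11) = 3*(-1/11) = -3/11)
128/D(14) = 128/(-3/11) = 128*(-11/3) = -1408/3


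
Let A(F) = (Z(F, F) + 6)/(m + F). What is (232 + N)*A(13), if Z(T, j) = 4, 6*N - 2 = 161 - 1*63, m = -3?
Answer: 746/3 ≈ 248.67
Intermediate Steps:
N = 50/3 (N = ⅓ + (161 - 1*63)/6 = ⅓ + (161 - 63)/6 = ⅓ + (⅙)*98 = ⅓ + 49/3 = 50/3 ≈ 16.667)
A(F) = 10/(-3 + F) (A(F) = (4 + 6)/(-3 + F) = 10/(-3 + F))
(232 + N)*A(13) = (232 + 50/3)*(10/(-3 + 13)) = 746*(10/10)/3 = 746*(10*(⅒))/3 = (746/3)*1 = 746/3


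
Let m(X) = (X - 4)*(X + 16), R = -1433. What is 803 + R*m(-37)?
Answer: -1233010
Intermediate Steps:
m(X) = (-4 + X)*(16 + X)
803 + R*m(-37) = 803 - 1433*(-64 + (-37)**2 + 12*(-37)) = 803 - 1433*(-64 + 1369 - 444) = 803 - 1433*861 = 803 - 1233813 = -1233010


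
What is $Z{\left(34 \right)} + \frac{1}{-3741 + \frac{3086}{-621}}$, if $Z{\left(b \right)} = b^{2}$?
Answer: $\frac{2689140911}{2326247} \approx 1156.0$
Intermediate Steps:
$Z{\left(34 \right)} + \frac{1}{-3741 + \frac{3086}{-621}} = 34^{2} + \frac{1}{-3741 + \frac{3086}{-621}} = 1156 + \frac{1}{-3741 + 3086 \left(- \frac{1}{621}\right)} = 1156 + \frac{1}{-3741 - \frac{3086}{621}} = 1156 + \frac{1}{- \frac{2326247}{621}} = 1156 - \frac{621}{2326247} = \frac{2689140911}{2326247}$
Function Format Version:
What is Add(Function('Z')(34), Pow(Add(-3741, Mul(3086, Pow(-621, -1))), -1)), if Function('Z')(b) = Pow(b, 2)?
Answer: Rational(2689140911, 2326247) ≈ 1156.0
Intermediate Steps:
Add(Function('Z')(34), Pow(Add(-3741, Mul(3086, Pow(-621, -1))), -1)) = Add(Pow(34, 2), Pow(Add(-3741, Mul(3086, Pow(-621, -1))), -1)) = Add(1156, Pow(Add(-3741, Mul(3086, Rational(-1, 621))), -1)) = Add(1156, Pow(Add(-3741, Rational(-3086, 621)), -1)) = Add(1156, Pow(Rational(-2326247, 621), -1)) = Add(1156, Rational(-621, 2326247)) = Rational(2689140911, 2326247)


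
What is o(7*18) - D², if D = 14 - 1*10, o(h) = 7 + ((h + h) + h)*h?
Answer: 47619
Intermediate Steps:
o(h) = 7 + 3*h² (o(h) = 7 + (2*h + h)*h = 7 + (3*h)*h = 7 + 3*h²)
D = 4 (D = 14 - 10 = 4)
o(7*18) - D² = (7 + 3*(7*18)²) - 1*4² = (7 + 3*126²) - 1*16 = (7 + 3*15876) - 16 = (7 + 47628) - 16 = 47635 - 16 = 47619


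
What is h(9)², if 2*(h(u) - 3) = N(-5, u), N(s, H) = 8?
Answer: 49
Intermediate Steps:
h(u) = 7 (h(u) = 3 + (½)*8 = 3 + 4 = 7)
h(9)² = 7² = 49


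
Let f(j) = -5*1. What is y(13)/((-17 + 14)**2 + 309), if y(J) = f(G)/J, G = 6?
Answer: -5/4134 ≈ -0.0012095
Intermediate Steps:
f(j) = -5
y(J) = -5/J
y(13)/((-17 + 14)**2 + 309) = (-5/13)/((-17 + 14)**2 + 309) = (-5*1/13)/((-3)**2 + 309) = -5/(13*(9 + 309)) = -5/13/318 = -5/13*1/318 = -5/4134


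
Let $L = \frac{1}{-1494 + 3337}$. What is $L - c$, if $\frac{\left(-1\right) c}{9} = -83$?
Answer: $- \frac{1376720}{1843} \approx -747.0$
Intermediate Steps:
$c = 747$ ($c = \left(-9\right) \left(-83\right) = 747$)
$L = \frac{1}{1843} \approx 0.00054259$
$L - c = \frac{1}{1843} - 747 = - \frac{1376720}{1843}$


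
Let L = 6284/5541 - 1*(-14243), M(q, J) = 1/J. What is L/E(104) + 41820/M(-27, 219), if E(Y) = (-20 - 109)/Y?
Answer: 6538243857932/714789 ≈ 9.1471e+6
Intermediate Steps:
L = 78926747/5541 (L = 6284*(1/5541) + 14243 = 6284/5541 + 14243 = 78926747/5541 ≈ 14244.)
E(Y) = -129/Y
L/E(104) + 41820/M(-27, 219) = 78926747/(5541*((-129/104))) + 41820/(1/219) = 78926747/(5541*((-129*1/104))) + 41820/(1/219) = 78926747/(5541*(-129/104)) + 41820*219 = (78926747/5541)*(-104/129) + 9158580 = -8208381688/714789 + 9158580 = 6538243857932/714789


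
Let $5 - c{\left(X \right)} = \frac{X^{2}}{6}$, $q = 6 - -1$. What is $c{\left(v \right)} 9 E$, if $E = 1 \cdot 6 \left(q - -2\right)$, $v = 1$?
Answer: $2349$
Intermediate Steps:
$q = 7$ ($q = 6 + 1 = 7$)
$E = 54$ ($E = 1 \cdot 6 \left(7 - -2\right) = 6 \left(7 + 2\right) = 6 \cdot 9 = 54$)
$c{\left(X \right)} = 5 - \frac{X^{2}}{6}$
$c{\left(v \right)} 9 E = \left(5 - \frac{1^{2}}{6}\right) 9 \cdot 54 = \left(5 - \frac{1}{6}\right) 9 \cdot 54 = \frac{29}{6} \cdot 9 \cdot 54 = \frac{87}{2} \cdot 54 = 2349$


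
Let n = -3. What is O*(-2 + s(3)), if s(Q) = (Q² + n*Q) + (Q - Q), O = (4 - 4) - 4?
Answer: 8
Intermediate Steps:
O = -4 (O = 0 - 4 = -4)
s(Q) = Q² - 3*Q (s(Q) = (Q² - 3*Q) + (Q - Q) = (Q² - 3*Q) + 0 = Q² - 3*Q)
O*(-2 + s(3)) = -4*(-2 + 3*(-3 + 3)) = -4*(-2 + 3*0) = -4*(-2 + 0) = -4*(-2) = 8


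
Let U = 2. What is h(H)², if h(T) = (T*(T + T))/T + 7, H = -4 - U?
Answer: 25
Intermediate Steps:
H = -6 (H = -4 - 1*2 = -4 - 2 = -6)
h(T) = 7 + 2*T (h(T) = (T*(2*T))/T + 7 = (2*T²)/T + 7 = 2*T + 7 = 7 + 2*T)
h(H)² = (7 + 2*(-6))² = (7 - 12)² = (-5)² = 25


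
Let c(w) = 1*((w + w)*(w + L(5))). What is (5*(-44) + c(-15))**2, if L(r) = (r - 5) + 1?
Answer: 40000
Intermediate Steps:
L(r) = -4 + r (L(r) = (-5 + r) + 1 = -4 + r)
c(w) = 2*w*(1 + w) (c(w) = 1*((w + w)*(w + (-4 + 5))) = 1*((2*w)*(w + 1)) = 1*((2*w)*(1 + w)) = 1*(2*w*(1 + w)) = 2*w*(1 + w))
(5*(-44) + c(-15))**2 = (5*(-44) + 2*(-15)*(1 - 15))**2 = (-220 + 2*(-15)*(-14))**2 = (-220 + 420)**2 = 200**2 = 40000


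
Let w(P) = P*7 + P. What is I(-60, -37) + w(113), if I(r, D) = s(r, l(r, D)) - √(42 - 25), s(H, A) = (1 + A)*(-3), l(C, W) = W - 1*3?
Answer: 1021 - √17 ≈ 1016.9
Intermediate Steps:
w(P) = 8*P (w(P) = 7*P + P = 8*P)
l(C, W) = -3 + W (l(C, W) = W - 3 = -3 + W)
s(H, A) = -3 - 3*A
I(r, D) = 6 - √17 - 3*D (I(r, D) = (-3 - 3*(-3 + D)) - √(42 - 25) = (-3 + (9 - 3*D)) - √17 = (6 - 3*D) - √17 = 6 - √17 - 3*D)
I(-60, -37) + w(113) = (6 - √17 - 3*(-37)) + 8*113 = (6 - √17 + 111) + 904 = (117 - √17) + 904 = 1021 - √17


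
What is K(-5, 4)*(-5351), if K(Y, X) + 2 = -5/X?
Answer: 69563/4 ≈ 17391.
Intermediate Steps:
K(Y, X) = -2 - 5/X
K(-5, 4)*(-5351) = (-2 - 5/4)*(-5351) = -13/4*(-5351) = 69563/4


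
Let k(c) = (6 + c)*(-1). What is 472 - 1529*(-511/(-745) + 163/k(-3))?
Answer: 184385078/2235 ≈ 82499.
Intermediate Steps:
k(c) = -6 - c
472 - 1529*(-511/(-745) + 163/k(-3)) = 472 - 1529*(-511/(-745) + 163/(-6 - 1*(-3))) = 472 - 1529*(-511*(-1/745) + 163/(-6 + 3)) = 472 - 1529*(511/745 + 163/(-3)) = 472 - 1529*(511/745 + 163*(-⅓)) = 472 - 1529*(511/745 - 163/3) = 472 - 1529*(-119902/2235) = 472 + 183330158/2235 = 184385078/2235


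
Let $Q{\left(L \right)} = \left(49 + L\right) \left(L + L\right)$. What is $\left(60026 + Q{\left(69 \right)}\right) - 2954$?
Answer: $73356$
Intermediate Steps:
$Q{\left(L \right)} = 2 L \left(49 + L\right)$ ($Q{\left(L \right)} = \left(49 + L\right) 2 L = 2 L \left(49 + L\right)$)
$\left(60026 + Q{\left(69 \right)}\right) - 2954 = \left(60026 + 2 \cdot 69 \left(49 + 69\right)\right) - 2954 = \left(60026 + 2 \cdot 69 \cdot 118\right) - 2954 = \left(60026 + 16284\right) - 2954 = 76310 - 2954 = 73356$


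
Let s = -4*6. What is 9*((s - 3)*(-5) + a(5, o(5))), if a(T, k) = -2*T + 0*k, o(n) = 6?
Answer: 1125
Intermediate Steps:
a(T, k) = -2*T (a(T, k) = -2*T + 0 = -2*T)
s = -24
9*((s - 3)*(-5) + a(5, o(5))) = 9*((-24 - 3)*(-5) - 2*5) = 9*(-27*(-5) - 10) = 9*(135 - 10) = 9*125 = 1125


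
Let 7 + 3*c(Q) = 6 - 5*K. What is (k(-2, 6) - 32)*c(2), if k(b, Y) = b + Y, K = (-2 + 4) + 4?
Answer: 868/3 ≈ 289.33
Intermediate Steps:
K = 6 (K = 2 + 4 = 6)
k(b, Y) = Y + b
c(Q) = -31/3 (c(Q) = -7/3 + (6 - 5*6)/3 = -7/3 + (6 - 30)/3 = -7/3 + (⅓)*(-24) = -7/3 - 8 = -31/3)
(k(-2, 6) - 32)*c(2) = ((6 - 2) - 32)*(-31/3) = (4 - 32)*(-31/3) = -28*(-31/3) = 868/3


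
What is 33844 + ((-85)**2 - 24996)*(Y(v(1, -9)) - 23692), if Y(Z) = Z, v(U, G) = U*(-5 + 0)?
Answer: 421153231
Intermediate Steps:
v(U, G) = -5*U (v(U, G) = U*(-5) = -5*U)
33844 + ((-85)**2 - 24996)*(Y(v(1, -9)) - 23692) = 33844 + ((-85)**2 - 24996)*(-5*1 - 23692) = 33844 + (7225 - 24996)*(-5 - 23692) = 33844 - 17771*(-23697) = 33844 + 421119387 = 421153231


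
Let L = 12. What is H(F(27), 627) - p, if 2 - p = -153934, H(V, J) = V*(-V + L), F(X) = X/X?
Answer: -153925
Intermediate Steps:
F(X) = 1
H(V, J) = V*(12 - V) (H(V, J) = V*(-V + 12) = V*(12 - V))
p = 153936 (p = 2 - 1*(-153934) = 2 + 153934 = 153936)
H(F(27), 627) - p = 1*(12 - 1*1) - 1*153936 = 1*(12 - 1) - 153936 = 1*11 - 153936 = 11 - 153936 = -153925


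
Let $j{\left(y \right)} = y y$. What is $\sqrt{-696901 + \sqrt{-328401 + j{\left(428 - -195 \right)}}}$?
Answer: $\sqrt{-696901 + 4 \sqrt{3733}} \approx 834.66 i$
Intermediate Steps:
$j{\left(y \right)} = y^{2}$
$\sqrt{-696901 + \sqrt{-328401 + j{\left(428 - -195 \right)}}} = \sqrt{-696901 + \sqrt{-328401 + \left(428 - -195\right)^{2}}} = \sqrt{-696901 + \sqrt{-328401 + \left(428 + 195\right)^{2}}} = \sqrt{-696901 + \sqrt{-328401 + 623^{2}}} = \sqrt{-696901 + \sqrt{-328401 + 388129}} = \sqrt{-696901 + \sqrt{59728}} = \sqrt{-696901 + 4 \sqrt{3733}}$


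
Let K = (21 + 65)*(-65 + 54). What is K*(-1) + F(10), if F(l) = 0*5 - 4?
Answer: 942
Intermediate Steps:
K = -946 (K = 86*(-11) = -946)
F(l) = -4 (F(l) = 0 - 4 = -4)
K*(-1) + F(10) = -946*(-1) - 4 = 946 - 4 = 942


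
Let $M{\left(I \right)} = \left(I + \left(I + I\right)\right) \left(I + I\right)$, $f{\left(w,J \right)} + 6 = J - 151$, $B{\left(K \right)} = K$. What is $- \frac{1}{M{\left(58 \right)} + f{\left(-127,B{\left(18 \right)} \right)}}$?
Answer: $- \frac{1}{20045} \approx -4.9888 \cdot 10^{-5}$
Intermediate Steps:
$f{\left(w,J \right)} = -157 + J$ ($f{\left(w,J \right)} = -6 + \left(J - 151\right) = -6 + \left(-151 + J\right) = -157 + J$)
$M{\left(I \right)} = 6 I^{2}$ ($M{\left(I \right)} = \left(I + 2 I\right) 2 I = 3 I 2 I = 6 I^{2}$)
$- \frac{1}{M{\left(58 \right)} + f{\left(-127,B{\left(18 \right)} \right)}} = - \frac{1}{6 \cdot 58^{2} + \left(-157 + 18\right)} = - \frac{1}{6 \cdot 3364 - 139} = - \frac{1}{20184 - 139} = - \frac{1}{20045}$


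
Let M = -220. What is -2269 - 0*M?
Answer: -2269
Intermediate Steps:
-2269 - 0*M = -2269 - 0*(-220) = -2269 - 1*0 = -2269 + 0 = -2269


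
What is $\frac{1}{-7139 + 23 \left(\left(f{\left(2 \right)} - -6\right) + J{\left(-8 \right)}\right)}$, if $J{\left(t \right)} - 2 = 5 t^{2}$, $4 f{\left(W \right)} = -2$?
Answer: $\frac{2}{787} \approx 0.0025413$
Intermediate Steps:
$f{\left(W \right)} = - \frac{1}{2}$ ($f{\left(W \right)} = \frac{1}{4} \left(-2\right) = - \frac{1}{2}$)
$J{\left(t \right)} = 2 + 5 t^{2}$
$\frac{1}{-7139 + 23 \left(\left(f{\left(2 \right)} - -6\right) + J{\left(-8 \right)}\right)} = \frac{1}{-7139 + 23 \left(\left(- \frac{1}{2} - -6\right) + \left(2 + 5 \left(-8\right)^{2}\right)\right)} = \frac{1}{-7139 + 23 \left(\left(- \frac{1}{2} + 6\right) + \left(2 + 5 \cdot 64\right)\right)} = \frac{1}{-7139 + 23 \left(\frac{11}{2} + \left(2 + 320\right)\right)} = \frac{1}{-7139 + 23 \left(\frac{11}{2} + 322\right)} = \frac{1}{-7139 + 23 \cdot \frac{655}{2}} = \frac{1}{-7139 + \frac{15065}{2}} = \frac{1}{\frac{787}{2}} = \frac{2}{787}$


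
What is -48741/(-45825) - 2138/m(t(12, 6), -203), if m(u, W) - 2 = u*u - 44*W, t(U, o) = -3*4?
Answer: 57416158/69333225 ≈ 0.82812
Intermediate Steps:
t(U, o) = -12
m(u, W) = 2 + u² - 44*W (m(u, W) = 2 + (u*u - 44*W) = 2 + (u² - 44*W) = 2 + u² - 44*W)
-48741/(-45825) - 2138/m(t(12, 6), -203) = -48741/(-45825) - 2138/(2 + (-12)² - 44*(-203)) = -48741*(-1/45825) - 2138/(2 + 144 + 8932) = 16247/15275 - 2138/9078 = 16247/15275 - 2138*1/9078 = 16247/15275 - 1069/4539 = 57416158/69333225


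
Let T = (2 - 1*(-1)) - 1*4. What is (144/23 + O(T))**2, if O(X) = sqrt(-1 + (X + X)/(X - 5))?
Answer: 61150/1587 + 96*I*sqrt(6)/23 ≈ 38.532 + 10.224*I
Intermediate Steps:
T = -1 (T = (2 + 1) - 4 = 3 - 4 = -1)
O(X) = sqrt(-1 + 2*X/(-5 + X)) (O(X) = sqrt(-1 + (2*X)/(-5 + X)) = sqrt(-1 + 2*X/(-5 + X)))
(144/23 + O(T))**2 = (144/23 + sqrt((5 - 1)/(-5 - 1)))**2 = (144*(1/23) + sqrt(4/(-6)))**2 = (144/23 + sqrt(-1/6*4))**2 = (144/23 + sqrt(-2/3))**2 = (144/23 + I*sqrt(6)/3)**2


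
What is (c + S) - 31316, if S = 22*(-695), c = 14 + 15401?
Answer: -31191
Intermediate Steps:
c = 15415
S = -15290
(c + S) - 31316 = (15415 - 15290) - 31316 = 125 - 31316 = -31191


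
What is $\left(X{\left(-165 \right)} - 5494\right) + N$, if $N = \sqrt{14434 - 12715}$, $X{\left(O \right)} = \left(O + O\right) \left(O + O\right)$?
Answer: $103406 + 3 \sqrt{191} \approx 1.0345 \cdot 10^{5}$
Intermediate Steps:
$X{\left(O \right)} = 4 O^{2}$ ($X{\left(O \right)} = 2 O 2 O = 4 O^{2}$)
$N = 3 \sqrt{191}$ ($N = \sqrt{1719} = 3 \sqrt{191} \approx 41.461$)
$\left(X{\left(-165 \right)} - 5494\right) + N = \left(4 \left(-165\right)^{2} - 5494\right) + 3 \sqrt{191} = \left(4 \cdot 27225 - 5494\right) + 3 \sqrt{191} = \left(108900 - 5494\right) + 3 \sqrt{191} = 103406 + 3 \sqrt{191}$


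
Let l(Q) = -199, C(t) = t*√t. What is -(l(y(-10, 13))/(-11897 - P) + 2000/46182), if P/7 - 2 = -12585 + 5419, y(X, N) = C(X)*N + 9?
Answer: -33655891/883253841 ≈ -0.038104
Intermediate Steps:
C(t) = t^(3/2)
y(X, N) = 9 + N*X^(3/2) (y(X, N) = X^(3/2)*N + 9 = N*X^(3/2) + 9 = 9 + N*X^(3/2))
P = -50148 (P = 14 + 7*(-12585 + 5419) = 14 + 7*(-7166) = 14 - 50162 = -50148)
-(l(y(-10, 13))/(-11897 - P) + 2000/46182) = -(-199/(-11897 - 1*(-50148)) + 2000/46182) = -(-199/(-11897 + 50148) + 2000*(1/46182)) = -(-199/38251 + 1000/23091) = -1*33655891/883253841 = -33655891/883253841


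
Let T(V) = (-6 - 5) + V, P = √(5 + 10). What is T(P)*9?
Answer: -99 + 9*√15 ≈ -64.143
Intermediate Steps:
P = √15 ≈ 3.8730
T(V) = -11 + V
T(P)*9 = (-11 + √15)*9 = -99 + 9*√15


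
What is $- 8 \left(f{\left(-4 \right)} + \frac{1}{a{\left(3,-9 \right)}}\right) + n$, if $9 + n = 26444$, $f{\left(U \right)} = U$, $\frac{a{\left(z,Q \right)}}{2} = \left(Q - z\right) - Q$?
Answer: $\frac{79405}{3} \approx 26468.0$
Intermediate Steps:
$a{\left(z,Q \right)} = - 2 z$ ($a{\left(z,Q \right)} = 2 \left(\left(Q - z\right) - Q\right) = 2 \left(- z\right) = - 2 z$)
$n = 26435$ ($n = -9 + 26444 = 26435$)
$- 8 \left(f{\left(-4 \right)} + \frac{1}{a{\left(3,-9 \right)}}\right) + n = - 8 \left(-4 + \frac{1}{\left(-2\right) 3}\right) + 26435 = - 8 \left(-4 + \frac{1}{-6}\right) + 26435 = - 8 \left(-4 - \frac{1}{6}\right) + 26435 = \left(-8\right) \left(- \frac{25}{6}\right) + 26435 = \frac{100}{3} + 26435 = \frac{79405}{3}$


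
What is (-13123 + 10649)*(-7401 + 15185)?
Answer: -19257616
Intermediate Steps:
(-13123 + 10649)*(-7401 + 15185) = -2474*7784 = -19257616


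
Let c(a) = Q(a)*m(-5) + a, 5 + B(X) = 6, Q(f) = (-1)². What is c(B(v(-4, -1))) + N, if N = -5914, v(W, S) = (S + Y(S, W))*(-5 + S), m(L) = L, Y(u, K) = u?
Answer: -5918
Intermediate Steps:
Q(f) = 1
v(W, S) = 2*S*(-5 + S) (v(W, S) = (S + S)*(-5 + S) = (2*S)*(-5 + S) = 2*S*(-5 + S))
B(X) = 1 (B(X) = -5 + 6 = 1)
c(a) = -5 + a (c(a) = 1*(-5) + a = -5 + a)
c(B(v(-4, -1))) + N = (-5 + 1) - 5914 = -4 - 5914 = -5918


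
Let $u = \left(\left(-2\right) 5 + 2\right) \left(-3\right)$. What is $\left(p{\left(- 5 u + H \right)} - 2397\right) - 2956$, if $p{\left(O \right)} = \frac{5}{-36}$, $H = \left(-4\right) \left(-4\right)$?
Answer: $- \frac{192713}{36} \approx -5353.1$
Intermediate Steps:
$H = 16$
$u = 24$ ($u = \left(-10 + 2\right) \left(-3\right) = \left(-8\right) \left(-3\right) = 24$)
$p{\left(O \right)} = - \frac{5}{36}$ ($p{\left(O \right)} = 5 \left(- \frac{1}{36}\right) = - \frac{5}{36}$)
$\left(p{\left(- 5 u + H \right)} - 2397\right) - 2956 = \left(- \frac{5}{36} - 2397\right) - 2956 = - \frac{86297}{36} - 2956 = - \frac{192713}{36}$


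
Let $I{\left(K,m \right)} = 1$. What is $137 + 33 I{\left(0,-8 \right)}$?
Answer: $170$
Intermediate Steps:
$137 + 33 I{\left(0,-8 \right)} = 137 + 33 \cdot 1 = 137 + 33 = 170$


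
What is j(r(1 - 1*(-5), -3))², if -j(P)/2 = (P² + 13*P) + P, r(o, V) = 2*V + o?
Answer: 0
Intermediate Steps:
r(o, V) = o + 2*V
j(P) = -28*P - 2*P² (j(P) = -2*((P² + 13*P) + P) = -2*(P² + 14*P) = -28*P - 2*P²)
j(r(1 - 1*(-5), -3))² = (-2*((1 - 1*(-5)) + 2*(-3))*(14 + ((1 - 1*(-5)) + 2*(-3))))² = (-2*((1 + 5) - 6)*(14 + ((1 + 5) - 6)))² = (-2*(6 - 6)*(14 + (6 - 6)))² = (-2*0*(14 + 0))² = (-2*0*14)² = 0² = 0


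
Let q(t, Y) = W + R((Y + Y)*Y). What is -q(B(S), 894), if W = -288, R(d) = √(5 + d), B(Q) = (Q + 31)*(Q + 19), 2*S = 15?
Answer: 288 - √1598477 ≈ -976.31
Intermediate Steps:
S = 15/2 (S = (½)*15 = 15/2 ≈ 7.5000)
B(Q) = (19 + Q)*(31 + Q) (B(Q) = (31 + Q)*(19 + Q) = (19 + Q)*(31 + Q))
q(t, Y) = -288 + √(5 + 2*Y²) (q(t, Y) = -288 + √(5 + (Y + Y)*Y) = -288 + √(5 + (2*Y)*Y) = -288 + √(5 + 2*Y²))
-q(B(S), 894) = -(-288 + √(5 + 2*894²)) = -(-288 + √(5 + 2*799236)) = -(-288 + √(5 + 1598472)) = -(-288 + √1598477) = 288 - √1598477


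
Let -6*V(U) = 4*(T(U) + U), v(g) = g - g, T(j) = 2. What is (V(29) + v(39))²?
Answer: 3844/9 ≈ 427.11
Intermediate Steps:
v(g) = 0
V(U) = -4/3 - 2*U/3 (V(U) = -2*(2 + U)/3 = -(8 + 4*U)/6 = -4/3 - 2*U/3)
(V(29) + v(39))² = ((-4/3 - ⅔*29) + 0)² = ((-4/3 - 58/3) + 0)² = (-62/3 + 0)² = (-62/3)² = 3844/9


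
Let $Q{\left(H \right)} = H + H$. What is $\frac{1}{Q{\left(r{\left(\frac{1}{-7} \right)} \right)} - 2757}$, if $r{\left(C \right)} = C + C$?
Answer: $- \frac{7}{19303} \approx -0.00036264$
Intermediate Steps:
$r{\left(C \right)} = 2 C$
$Q{\left(H \right)} = 2 H$
$\frac{1}{Q{\left(r{\left(\frac{1}{-7} \right)} \right)} - 2757} = \frac{1}{2 \frac{2}{-7} - 2757} = \frac{1}{2 \cdot 2 \left(- \frac{1}{7}\right) - 2757} = \frac{1}{2 \left(- \frac{2}{7}\right) - 2757} = \frac{1}{- \frac{4}{7} - 2757} = \frac{1}{- \frac{19303}{7}} = - \frac{7}{19303}$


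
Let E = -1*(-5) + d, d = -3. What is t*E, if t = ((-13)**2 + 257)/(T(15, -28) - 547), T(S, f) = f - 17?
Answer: -213/148 ≈ -1.4392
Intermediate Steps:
T(S, f) = -17 + f
E = 2 (E = -1*(-5) - 3 = 5 - 3 = 2)
t = -213/296 (t = ((-13)**2 + 257)/((-17 - 28) - 547) = (169 + 257)/(-45 - 547) = 426/(-592) = 426*(-1/592) = -213/296 ≈ -0.71959)
t*E = -213/296*2 = -213/148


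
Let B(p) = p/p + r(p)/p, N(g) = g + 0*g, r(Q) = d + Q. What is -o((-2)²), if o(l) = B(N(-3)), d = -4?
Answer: -10/3 ≈ -3.3333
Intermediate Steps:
r(Q) = -4 + Q
N(g) = g (N(g) = g + 0 = g)
B(p) = 1 + (-4 + p)/p (B(p) = p/p + (-4 + p)/p = 1 + (-4 + p)/p)
o(l) = 10/3 (o(l) = 2 - 4/(-3) = 2 - 4*(-⅓) = 2 + 4/3 = 10/3)
-o((-2)²) = -1*10/3 = -10/3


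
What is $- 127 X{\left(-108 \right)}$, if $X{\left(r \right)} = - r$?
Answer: $-13716$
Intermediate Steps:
$- 127 X{\left(-108 \right)} = - 127 \left(\left(-1\right) \left(-108\right)\right) = \left(-127\right) 108 = -13716$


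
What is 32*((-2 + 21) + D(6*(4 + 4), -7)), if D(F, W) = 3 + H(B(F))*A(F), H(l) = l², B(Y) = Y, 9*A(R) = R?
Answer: 393920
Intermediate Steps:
A(R) = R/9
D(F, W) = 3 + F³/9 (D(F, W) = 3 + F²*(F/9) = 3 + F³/9)
32*((-2 + 21) + D(6*(4 + 4), -7)) = 32*((-2 + 21) + (3 + (6*(4 + 4))³/9)) = 32*(19 + (3 + (6*8)³/9)) = 32*(19 + (3 + (⅑)*48³)) = 32*(19 + (3 + (⅑)*110592)) = 32*(19 + (3 + 12288)) = 32*(19 + 12291) = 32*12310 = 393920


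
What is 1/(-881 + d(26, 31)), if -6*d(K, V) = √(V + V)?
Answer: -15858/13970867 + 3*√62/13970867 ≈ -0.0011334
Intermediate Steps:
d(K, V) = -√2*√V/6 (d(K, V) = -√(V + V)/6 = -√2*√V/6)
1/(-881 + d(26, 31)) = 1/(-881 - √2*√31/6) = 1/(-881 - √62/6)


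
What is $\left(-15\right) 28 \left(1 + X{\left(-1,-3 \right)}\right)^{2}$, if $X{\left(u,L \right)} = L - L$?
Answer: $-420$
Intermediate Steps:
$X{\left(u,L \right)} = 0$
$\left(-15\right) 28 \left(1 + X{\left(-1,-3 \right)}\right)^{2} = \left(-15\right) 28 \left(1 + 0\right)^{2} = - 420 \cdot 1^{2} = \left(-420\right) 1 = -420$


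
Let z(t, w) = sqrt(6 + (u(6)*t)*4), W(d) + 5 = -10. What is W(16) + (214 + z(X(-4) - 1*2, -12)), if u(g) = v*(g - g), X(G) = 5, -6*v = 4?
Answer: 199 + sqrt(6) ≈ 201.45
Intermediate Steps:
v = -2/3 (v = -1/6*4 = -2/3 ≈ -0.66667)
W(d) = -15 (W(d) = -5 - 10 = -15)
u(g) = 0 (u(g) = -2*(g - g)/3 = -2/3*0 = 0)
z(t, w) = sqrt(6) (z(t, w) = sqrt(6 + (0*t)*4) = sqrt(6 + 0*4) = sqrt(6 + 0) = sqrt(6))
W(16) + (214 + z(X(-4) - 1*2, -12)) = -15 + (214 + sqrt(6)) = 199 + sqrt(6)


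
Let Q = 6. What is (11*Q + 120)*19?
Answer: 3534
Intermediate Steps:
(11*Q + 120)*19 = (11*6 + 120)*19 = (66 + 120)*19 = 186*19 = 3534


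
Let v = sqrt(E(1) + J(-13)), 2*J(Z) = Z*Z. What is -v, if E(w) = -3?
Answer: -sqrt(326)/2 ≈ -9.0277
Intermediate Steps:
J(Z) = Z**2/2 (J(Z) = (Z*Z)/2 = Z**2/2)
v = sqrt(326)/2 (v = sqrt(-3 + (1/2)*(-13)**2) = sqrt(-3 + (1/2)*169) = sqrt(-3 + 169/2) = sqrt(163/2) = sqrt(326)/2 ≈ 9.0277)
-v = -sqrt(326)/2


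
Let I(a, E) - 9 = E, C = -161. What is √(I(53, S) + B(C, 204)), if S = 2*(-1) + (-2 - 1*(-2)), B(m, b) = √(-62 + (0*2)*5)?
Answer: √(7 + I*√62) ≈ 2.9611 + 1.3296*I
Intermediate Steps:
B(m, b) = I*√62 (B(m, b) = √(-62 + 0*5) = √(-62 + 0) = √(-62) = I*√62)
S = -2 (S = -2 + (-2 + 2) = -2 + 0 = -2)
I(a, E) = 9 + E
√(I(53, S) + B(C, 204)) = √((9 - 2) + I*√62) = √(7 + I*√62)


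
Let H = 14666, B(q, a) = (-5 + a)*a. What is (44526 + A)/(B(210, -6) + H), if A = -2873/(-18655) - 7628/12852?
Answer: 14663714147/4851726390 ≈ 3.0224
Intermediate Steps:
B(q, a) = a*(-5 + a)
A = -289496/658665 (A = -2873*(-1/18655) - 7628*1/12852 = 221/1435 - 1907/3213 = -289496/658665 ≈ -0.43952)
(44526 + A)/(B(210, -6) + H) = (44526 - 289496/658665)/(-6*(-5 - 6) + 14666) = 29327428294/(658665*(-6*(-11) + 14666)) = 29327428294/(658665*(66 + 14666)) = (29327428294/658665)/14732 = (29327428294/658665)*(1/14732) = 14663714147/4851726390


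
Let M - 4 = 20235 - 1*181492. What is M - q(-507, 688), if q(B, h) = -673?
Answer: -160580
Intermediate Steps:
M = -161253 (M = 4 + (20235 - 1*181492) = 4 + (20235 - 181492) = 4 - 161257 = -161253)
M - q(-507, 688) = -161253 - 1*(-673) = -161253 + 673 = -160580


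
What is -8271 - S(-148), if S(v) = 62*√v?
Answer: -8271 - 124*I*√37 ≈ -8271.0 - 754.26*I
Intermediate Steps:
-8271 - S(-148) = -8271 - 62*√(-148) = -8271 - 62*2*I*√37 = -8271 - 124*I*√37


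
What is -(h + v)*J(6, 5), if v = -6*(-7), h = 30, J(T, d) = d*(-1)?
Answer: 360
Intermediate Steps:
J(T, d) = -d
v = 42
-(h + v)*J(6, 5) = -(30 + 42)*(-1*5) = -72*(-5) = -1*(-360) = 360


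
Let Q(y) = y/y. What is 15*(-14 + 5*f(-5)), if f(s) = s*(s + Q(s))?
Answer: 1290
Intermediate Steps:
Q(y) = 1
f(s) = s*(1 + s) (f(s) = s*(s + 1) = s*(1 + s))
15*(-14 + 5*f(-5)) = 15*(-14 + 5*(-5*(1 - 5))) = 15*(-14 + 5*(-5*(-4))) = 15*(-14 + 5*20) = 15*(-14 + 100) = 15*86 = 1290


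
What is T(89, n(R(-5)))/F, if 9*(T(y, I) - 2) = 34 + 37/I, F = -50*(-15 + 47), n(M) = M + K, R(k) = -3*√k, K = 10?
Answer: -791/208800 - 37*I*√5/696000 ≈ -0.0037883 - 0.00011887*I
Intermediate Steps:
n(M) = 10 + M (n(M) = M + 10 = 10 + M)
F = -1600 (F = -50*32 = -1600)
T(y, I) = 52/9 + 37/(9*I) (T(y, I) = 2 + (34 + 37/I)/9 = 2 + (34/9 + 37/(9*I)) = 52/9 + 37/(9*I))
T(89, n(R(-5)))/F = ((37 + 52*(10 - 3*I*√5))/(9*(10 - 3*I*√5)))/(-1600) = ((37 + 52*(10 - 3*I*√5))/(9*(10 - 3*I*√5)))*(-1/1600) = ((37 + (520 - 156*I*√5))/(9*(10 - 3*I*√5)))*(-1/1600) = ((557 - 156*I*√5)/(9*(10 - 3*I*√5)))*(-1/1600) = -(557 - 156*I*√5)/(14400*(10 - 3*I*√5))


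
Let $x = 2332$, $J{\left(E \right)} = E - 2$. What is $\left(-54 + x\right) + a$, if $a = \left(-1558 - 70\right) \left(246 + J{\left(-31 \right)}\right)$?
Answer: $-344486$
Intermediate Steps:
$J{\left(E \right)} = -2 + E$ ($J{\left(E \right)} = E - 2 = -2 + E$)
$a = -346764$ ($a = \left(-1558 - 70\right) \left(246 - 33\right) = - 1628 \left(246 - 33\right) = \left(-1628\right) 213 = -346764$)
$\left(-54 + x\right) + a = \left(-54 + 2332\right) - 346764 = 2278 - 346764 = -344486$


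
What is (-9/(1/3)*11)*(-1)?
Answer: 297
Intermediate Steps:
(-9/(1/3)*11)*(-1) = (-9/⅓*11)*(-1) = (-9*3*11)*(-1) = -27*11*(-1) = -297*(-1) = 297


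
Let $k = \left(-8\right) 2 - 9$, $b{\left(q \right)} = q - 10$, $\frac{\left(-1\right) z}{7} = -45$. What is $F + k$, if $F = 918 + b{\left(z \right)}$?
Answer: $1198$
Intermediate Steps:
$z = 315$ ($z = \left(-7\right) \left(-45\right) = 315$)
$b{\left(q \right)} = -10 + q$
$k = -25$ ($k = -16 - 9 = -25$)
$F = 1223$ ($F = 918 + \left(-10 + 315\right) = 918 + 305 = 1223$)
$F + k = 1223 - 25 = 1198$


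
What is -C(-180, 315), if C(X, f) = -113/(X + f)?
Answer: 113/135 ≈ 0.83704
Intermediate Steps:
-C(-180, 315) = -(-113)/(-180 + 315) = -(-113)/135 = -1*(-113/135) = 113/135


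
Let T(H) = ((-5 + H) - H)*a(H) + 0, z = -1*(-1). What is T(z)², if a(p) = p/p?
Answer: 25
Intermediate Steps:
a(p) = 1
z = 1
T(H) = -5 (T(H) = ((-5 + H) - H)*1 + 0 = -5*1 + 0 = -5 + 0 = -5)
T(z)² = (-5)² = 25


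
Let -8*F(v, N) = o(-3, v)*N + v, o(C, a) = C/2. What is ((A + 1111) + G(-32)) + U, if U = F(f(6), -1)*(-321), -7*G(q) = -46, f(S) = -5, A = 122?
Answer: 123103/112 ≈ 1099.1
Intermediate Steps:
o(C, a) = C/2 (o(C, a) = C*(1/2) = C/2)
G(q) = 46/7 (G(q) = -1/7*(-46) = 46/7)
F(v, N) = -v/8 + 3*N/16 (F(v, N) = -(((1/2)*(-3))*N + v)/8 = -(-3*N/2 + v)/8 = -(v - 3*N/2)/8 = -v/8 + 3*N/16)
U = -2247/16 (U = (-1/8*(-5) + (3/16)*(-1))*(-321) = (5/8 - 3/16)*(-321) = (7/16)*(-321) = -2247/16 ≈ -140.44)
((A + 1111) + G(-32)) + U = ((122 + 1111) + 46/7) - 2247/16 = (1233 + 46/7) - 2247/16 = 8677/7 - 2247/16 = 123103/112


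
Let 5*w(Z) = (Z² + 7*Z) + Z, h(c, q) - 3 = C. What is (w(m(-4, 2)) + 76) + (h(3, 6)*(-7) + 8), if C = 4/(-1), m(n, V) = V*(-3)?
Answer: 443/5 ≈ 88.600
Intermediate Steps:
m(n, V) = -3*V
C = -4 (C = 4*(-1) = -4)
h(c, q) = -1 (h(c, q) = 3 - 4 = -1)
w(Z) = Z²/5 + 8*Z/5 (w(Z) = ((Z² + 7*Z) + Z)/5 = (Z² + 8*Z)/5 = Z²/5 + 8*Z/5)
(w(m(-4, 2)) + 76) + (h(3, 6)*(-7) + 8) = ((-3*2)*(8 - 3*2)/5 + 76) + (-1*(-7) + 8) = ((⅕)*(-6)*(8 - 6) + 76) + (7 + 8) = ((⅕)*(-6)*2 + 76) + 15 = (-12/5 + 76) + 15 = 368/5 + 15 = 443/5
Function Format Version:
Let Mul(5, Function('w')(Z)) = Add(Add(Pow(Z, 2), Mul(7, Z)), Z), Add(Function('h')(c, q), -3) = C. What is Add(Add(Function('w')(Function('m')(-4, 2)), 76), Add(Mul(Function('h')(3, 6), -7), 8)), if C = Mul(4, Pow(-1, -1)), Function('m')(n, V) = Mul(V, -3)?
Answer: Rational(443, 5) ≈ 88.600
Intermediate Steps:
Function('m')(n, V) = Mul(-3, V)
C = -4 (C = Mul(4, -1) = -4)
Function('h')(c, q) = -1 (Function('h')(c, q) = Add(3, -4) = -1)
Function('w')(Z) = Add(Mul(Rational(1, 5), Pow(Z, 2)), Mul(Rational(8, 5), Z)) (Function('w')(Z) = Mul(Rational(1, 5), Add(Add(Pow(Z, 2), Mul(7, Z)), Z)) = Mul(Rational(1, 5), Add(Pow(Z, 2), Mul(8, Z))) = Add(Mul(Rational(1, 5), Pow(Z, 2)), Mul(Rational(8, 5), Z)))
Add(Add(Function('w')(Function('m')(-4, 2)), 76), Add(Mul(Function('h')(3, 6), -7), 8)) = Add(Add(Mul(Rational(1, 5), Mul(-3, 2), Add(8, Mul(-3, 2))), 76), Add(Mul(-1, -7), 8)) = Add(Add(Mul(Rational(1, 5), -6, Add(8, -6)), 76), Add(7, 8)) = Add(Add(Mul(Rational(1, 5), -6, 2), 76), 15) = Add(Add(Rational(-12, 5), 76), 15) = Add(Rational(368, 5), 15) = Rational(443, 5)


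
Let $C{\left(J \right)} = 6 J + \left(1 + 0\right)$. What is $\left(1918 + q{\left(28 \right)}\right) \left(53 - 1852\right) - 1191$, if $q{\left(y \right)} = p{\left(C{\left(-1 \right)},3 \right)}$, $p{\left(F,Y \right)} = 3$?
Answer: $-3457070$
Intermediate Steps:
$C{\left(J \right)} = 1 + 6 J$ ($C{\left(J \right)} = 6 J + 1 = 1 + 6 J$)
$q{\left(y \right)} = 3$
$\left(1918 + q{\left(28 \right)}\right) \left(53 - 1852\right) - 1191 = \left(1918 + 3\right) \left(53 - 1852\right) - 1191 = 1921 \left(-1799\right) - 1191 = -3455879 - 1191 = -3457070$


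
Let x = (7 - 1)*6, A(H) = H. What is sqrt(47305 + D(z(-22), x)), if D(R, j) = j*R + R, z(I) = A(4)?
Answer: sqrt(47453) ≈ 217.84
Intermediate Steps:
z(I) = 4
x = 36 (x = 6*6 = 36)
D(R, j) = R + R*j (D(R, j) = R*j + R = R + R*j)
sqrt(47305 + D(z(-22), x)) = sqrt(47305 + 4*(1 + 36)) = sqrt(47305 + 4*37) = sqrt(47305 + 148) = sqrt(47453)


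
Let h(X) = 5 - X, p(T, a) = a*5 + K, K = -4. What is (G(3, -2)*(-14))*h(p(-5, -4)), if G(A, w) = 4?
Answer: -1624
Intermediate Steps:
p(T, a) = -4 + 5*a (p(T, a) = a*5 - 4 = 5*a - 4 = -4 + 5*a)
(G(3, -2)*(-14))*h(p(-5, -4)) = (4*(-14))*(5 - (-4 + 5*(-4))) = -56*(5 - (-4 - 20)) = -56*(5 - 1*(-24)) = -56*(5 + 24) = -56*29 = -1624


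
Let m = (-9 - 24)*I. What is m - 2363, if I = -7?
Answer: -2132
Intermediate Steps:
m = 231 (m = (-9 - 24)*(-7) = -33*(-7) = 231)
m - 2363 = 231 - 2363 = -2132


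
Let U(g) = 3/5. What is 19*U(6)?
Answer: 57/5 ≈ 11.400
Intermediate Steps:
U(g) = ⅗ (U(g) = 3*(⅕) = ⅗)
19*U(6) = 19*(⅗) = 57/5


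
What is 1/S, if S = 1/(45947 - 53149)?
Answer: -7202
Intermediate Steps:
S = -1/7202 (S = 1/(-7202) = -1/7202 ≈ -0.00013885)
1/S = 1/(-1/7202) = -7202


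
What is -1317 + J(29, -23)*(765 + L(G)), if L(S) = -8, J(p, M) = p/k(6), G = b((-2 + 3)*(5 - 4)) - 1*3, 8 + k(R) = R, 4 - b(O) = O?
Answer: -24587/2 ≈ -12294.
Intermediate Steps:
b(O) = 4 - O
k(R) = -8 + R
G = 0 (G = (4 - (-2 + 3)*(5 - 4)) - 1*3 = (4 - 1) - 3 = 3 - 3 = 0)
J(p, M) = -p/2 (J(p, M) = p/(-8 + 6) = p/(-2) = p*(-½) = -p/2)
-1317 + J(29, -23)*(765 + L(G)) = -1317 + (-½*29)*(765 - 8) = -1317 - 29/2*757 = -1317 - 21953/2 = -24587/2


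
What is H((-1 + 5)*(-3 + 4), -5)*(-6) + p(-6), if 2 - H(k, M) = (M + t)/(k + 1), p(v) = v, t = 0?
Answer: -24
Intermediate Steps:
H(k, M) = 2 - M/(1 + k) (H(k, M) = 2 - (M + 0)/(k + 1) = 2 - M/(1 + k))
H((-1 + 5)*(-3 + 4), -5)*(-6) + p(-6) = ((2 - 1*(-5) + 2*((-1 + 5)*(-3 + 4)))/(1 + (-1 + 5)*(-3 + 4)))*(-6) - 6 = ((2 + 5 + 2*(4*1))/(1 + 4*1))*(-6) - 6 = ((2 + 5 + 2*4)/(1 + 4))*(-6) - 6 = ((2 + 5 + 8)/5)*(-6) - 6 = ((⅕)*15)*(-6) - 6 = 3*(-6) - 6 = -18 - 6 = -24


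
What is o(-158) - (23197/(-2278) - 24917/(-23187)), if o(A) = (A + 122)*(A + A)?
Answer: 601361268649/52819986 ≈ 11385.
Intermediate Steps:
o(A) = 2*A*(122 + A) (o(A) = (122 + A)*(2*A) = 2*A*(122 + A))
o(-158) - (23197/(-2278) - 24917/(-23187)) = 2*(-158)*(122 - 158) - (23197/(-2278) - 24917/(-23187)) = 2*(-158)*(-36) - (23197*(-1/2278) - 24917*(-1/23187)) = 11376 - (-23197/2278 + 24917/23187) = 11376 - 1*(-481107913/52819986) = 11376 + 481107913/52819986 = 601361268649/52819986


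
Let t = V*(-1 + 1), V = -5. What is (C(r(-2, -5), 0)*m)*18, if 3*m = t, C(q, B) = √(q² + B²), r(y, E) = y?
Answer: 0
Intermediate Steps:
t = 0 (t = -5*(-1 + 1) = -5*0 = 0)
C(q, B) = √(B² + q²)
m = 0 (m = (⅓)*0 = 0)
(C(r(-2, -5), 0)*m)*18 = (√(0² + (-2)²)*0)*18 = (√(0 + 4)*0)*18 = (√4*0)*18 = (2*0)*18 = 0*18 = 0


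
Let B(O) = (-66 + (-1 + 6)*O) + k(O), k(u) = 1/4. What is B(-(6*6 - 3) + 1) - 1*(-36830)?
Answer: 146417/4 ≈ 36604.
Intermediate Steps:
k(u) = ¼
B(O) = -263/4 + 5*O (B(O) = (-66 + (-1 + 6)*O) + ¼ = (-66 + 5*O) + ¼ = -263/4 + 5*O)
B(-(6*6 - 3) + 1) - 1*(-36830) = (-263/4 + 5*(-(6*6 - 3) + 1)) - 1*(-36830) = (-263/4 + 5*(-(36 - 3) + 1)) + 36830 = (-263/4 + 5*(-1*33 + 1)) + 36830 = (-263/4 + 5*(-33 + 1)) + 36830 = (-263/4 + 5*(-32)) + 36830 = (-263/4 - 160) + 36830 = -903/4 + 36830 = 146417/4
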